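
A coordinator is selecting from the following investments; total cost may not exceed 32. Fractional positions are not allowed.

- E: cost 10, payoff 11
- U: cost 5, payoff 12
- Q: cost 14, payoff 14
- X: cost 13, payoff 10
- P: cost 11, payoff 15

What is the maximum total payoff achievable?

This is an integer program with binary decision variables.
Allowing fractional choices, the relaxed optimum would be about 44.0, but investments are indivisible.
U + Q + P: cost 5 + 14 + 11 = 30 ≤ 32, payoff 12 + 14 + 15 = 41.
E + U + P: cost 10 + 5 + 11 = 26 ≤ 32, payoff 11 + 12 + 15 = 38.
Best is U, Q, and P with total payoff 41.

41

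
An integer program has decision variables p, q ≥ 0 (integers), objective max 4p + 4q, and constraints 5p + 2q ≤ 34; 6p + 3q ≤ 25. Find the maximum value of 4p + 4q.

(p,q)=(0,8): 5·0+2·8=16≤34, 6·0+3·8=24≤25, objective 32.
(p,q)=(0,7): 5·0+2·7=14≤34, 6·0+3·7=21≤25, objective 28.
The best lattice point is (0,8), giving 32.

32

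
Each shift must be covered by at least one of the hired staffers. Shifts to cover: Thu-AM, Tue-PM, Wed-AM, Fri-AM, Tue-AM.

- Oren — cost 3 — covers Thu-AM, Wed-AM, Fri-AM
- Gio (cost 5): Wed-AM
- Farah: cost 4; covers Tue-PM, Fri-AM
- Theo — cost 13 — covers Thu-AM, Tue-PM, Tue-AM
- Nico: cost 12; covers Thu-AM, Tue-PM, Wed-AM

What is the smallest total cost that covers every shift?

This is an integer covering problem.
The greedy cost-per-new-shift heuristic would pick Oren, Farah, and Theo for 20, but a cheaper cover exists.
Choose Oren and Theo: together they cover Thu-AM, Tue-PM, Wed-AM, Fri-AM, Tue-AM — every shift.
Total cost: 3 + 13 = 16.
No cover costs less than 16.

16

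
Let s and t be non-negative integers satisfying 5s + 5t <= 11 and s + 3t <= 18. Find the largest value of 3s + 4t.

8

(s,t)=(0,2): 5·0+5·2=10≤11, 1·0+3·2=6≤18, objective 8.
(s,t)=(1,1): 5·1+5·1=10≤11, 1·1+3·1=4≤18, objective 7.
(s,t)=(0,1): 5·0+5·1=5≤11, 1·0+3·1=3≤18, objective 4.
Maximum is 8 at (s,t)=(0,2).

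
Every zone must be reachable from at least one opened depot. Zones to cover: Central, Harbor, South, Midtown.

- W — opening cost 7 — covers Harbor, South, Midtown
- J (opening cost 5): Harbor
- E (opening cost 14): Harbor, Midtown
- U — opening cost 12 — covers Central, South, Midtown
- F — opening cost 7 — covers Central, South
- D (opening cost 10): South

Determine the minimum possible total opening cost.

14

This is a weighted set-cover instance.
Choose W and F: together they cover Central, Harbor, South, Midtown — every zone.
Total opening cost: 7 + 7 = 14.
No cover costs less than 14.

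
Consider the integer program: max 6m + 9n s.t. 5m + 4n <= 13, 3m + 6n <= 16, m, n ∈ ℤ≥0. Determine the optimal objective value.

(m,n)=(1,2): 5·1+4·2=13≤13, 3·1+6·2=15≤16, objective 24.
(m,n)=(0,2): 5·0+4·2=8≤13, 3·0+6·2=12≤16, objective 18.
(m,n)=(1,1): 5·1+4·1=9≤13, 3·1+6·1=9≤16, objective 15.
(m,n)=(0,1): 5·0+4·1=4≤13, 3·0+6·1=6≤16, objective 9.
Maximum is 24 at (m,n)=(1,2).

24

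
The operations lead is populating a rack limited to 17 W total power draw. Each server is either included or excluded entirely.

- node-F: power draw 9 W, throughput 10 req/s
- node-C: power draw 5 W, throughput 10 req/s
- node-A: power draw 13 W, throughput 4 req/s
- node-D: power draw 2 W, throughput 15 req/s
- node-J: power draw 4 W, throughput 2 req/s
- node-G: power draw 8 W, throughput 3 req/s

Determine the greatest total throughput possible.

35

This is a 0-1 knapsack instance.
node-C + node-D + node-G: power draw 5 + 2 + 8 = 15 ≤ 17, throughput 10 + 15 + 3 = 28.
node-C + node-D + node-J: power draw 5 + 2 + 4 = 11 ≤ 17, throughput 10 + 15 + 2 = 27.
node-F + node-C + node-D: power draw 9 + 5 + 2 = 16 ≤ 17, throughput 10 + 10 + 15 = 35.
Best is node-F, node-C, and node-D with total throughput 35.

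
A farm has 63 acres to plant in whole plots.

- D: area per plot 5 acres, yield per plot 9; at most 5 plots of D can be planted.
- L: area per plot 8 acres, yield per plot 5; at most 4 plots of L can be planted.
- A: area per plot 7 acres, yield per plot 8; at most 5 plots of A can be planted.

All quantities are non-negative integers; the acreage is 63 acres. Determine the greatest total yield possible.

D has the best ratio (9/5); taking only D gives at most 5×9 = 45 (stopped by the supply cap of 5).
Mixing does better — 5×D and 5×A: area 60 ≤ 63, yield 5·9 + 5·8 = 85.

85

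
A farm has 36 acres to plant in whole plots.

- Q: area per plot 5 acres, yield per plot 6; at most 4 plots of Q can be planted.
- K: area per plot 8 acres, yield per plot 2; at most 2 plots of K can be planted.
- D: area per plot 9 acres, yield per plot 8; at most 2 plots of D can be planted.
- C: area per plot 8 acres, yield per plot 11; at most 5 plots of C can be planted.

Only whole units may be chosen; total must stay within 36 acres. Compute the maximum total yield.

46

C has the best ratio (11/8); taking only C gives at most 4×11 = 44 (stopped by the area limit).
Mixing does better — 4×Q and 2×C: area 36 ≤ 36, yield 4·6 + 2·11 = 46.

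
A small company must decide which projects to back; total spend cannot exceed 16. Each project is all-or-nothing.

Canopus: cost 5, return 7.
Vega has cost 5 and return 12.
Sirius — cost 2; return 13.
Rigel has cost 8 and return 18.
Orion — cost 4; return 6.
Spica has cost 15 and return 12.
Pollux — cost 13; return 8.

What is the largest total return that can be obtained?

This is an integer program with binary decision variables.
Allowing fractional choices, the relaxed optimum would be about 44.5, but projects are indivisible.
Canopus + Sirius + Rigel: cost 5 + 2 + 8 = 15 ≤ 16, return 7 + 13 + 18 = 38.
Vega + Sirius + Rigel: cost 5 + 2 + 8 = 15 ≤ 16, return 12 + 13 + 18 = 43.
Canopus + Vega + Sirius + Orion: cost 5 + 5 + 2 + 4 = 16 ≤ 16, return 7 + 12 + 13 + 6 = 38.
Best is Vega, Sirius, and Rigel with total return 43.

43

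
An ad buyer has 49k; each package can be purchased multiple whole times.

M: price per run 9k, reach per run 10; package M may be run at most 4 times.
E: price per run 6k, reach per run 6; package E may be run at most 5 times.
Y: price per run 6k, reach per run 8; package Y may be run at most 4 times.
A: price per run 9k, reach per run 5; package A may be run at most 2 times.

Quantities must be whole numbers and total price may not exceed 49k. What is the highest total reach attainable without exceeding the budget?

Take 2×M, 1×E, and 4×Y: price 48 ≤ 49, reach 2·10 + 1·6 + 4·8 = 58.
Y has the best ratio (8/6) and is taken to its limit of 4; remaining capacity is filled optimally with the others.

58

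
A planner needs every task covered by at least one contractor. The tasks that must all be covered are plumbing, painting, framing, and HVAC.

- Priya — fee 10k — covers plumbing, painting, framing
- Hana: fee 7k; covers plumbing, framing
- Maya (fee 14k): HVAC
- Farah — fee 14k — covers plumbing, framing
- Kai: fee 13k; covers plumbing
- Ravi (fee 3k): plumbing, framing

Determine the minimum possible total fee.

Choose Priya and Maya: together they cover plumbing, painting, framing, HVAC — every task.
Total fee: 10 + 14 = 24.

24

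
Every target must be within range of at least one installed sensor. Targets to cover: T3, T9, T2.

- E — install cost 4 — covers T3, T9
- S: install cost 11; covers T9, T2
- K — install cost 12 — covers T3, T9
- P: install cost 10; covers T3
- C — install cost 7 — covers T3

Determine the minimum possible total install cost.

15

Choose E and S: together they cover T3, T9, T2 — every target.
Total install cost: 4 + 11 = 15.
No cover costs less than 15.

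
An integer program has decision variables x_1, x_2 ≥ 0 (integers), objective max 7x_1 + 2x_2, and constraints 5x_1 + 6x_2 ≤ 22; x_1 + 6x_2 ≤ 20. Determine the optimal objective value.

28

Relaxing integrality, the LP optimum is 30.80 at (x_1,x_2) = (4.4, 0), which is not an integer point.
(x_1,x_2)=(4,0) is feasible, giving 28.
(x_1,x_2)=(3,1) is feasible, giving 23.
(x_1,x_2)=(3,0) is feasible, giving 21.
No feasible integer point exceeds 28.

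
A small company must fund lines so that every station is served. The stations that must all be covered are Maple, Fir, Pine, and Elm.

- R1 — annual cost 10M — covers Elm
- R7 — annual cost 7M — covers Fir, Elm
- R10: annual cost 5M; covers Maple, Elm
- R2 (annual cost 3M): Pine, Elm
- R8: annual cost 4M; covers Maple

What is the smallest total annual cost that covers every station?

This is a weighted set-cover instance.
Choose R7, R2, and R8: together they cover Maple, Fir, Pine, Elm — every station.
Total annual cost: 7 + 3 + 4 = 14.

14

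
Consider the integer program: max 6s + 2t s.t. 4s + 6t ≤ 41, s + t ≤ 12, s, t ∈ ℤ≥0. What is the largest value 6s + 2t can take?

60

(s,t)=(10,0) is feasible, giving 60.
(s,t)=(9,0) is feasible, giving 54.
No feasible integer point exceeds 60.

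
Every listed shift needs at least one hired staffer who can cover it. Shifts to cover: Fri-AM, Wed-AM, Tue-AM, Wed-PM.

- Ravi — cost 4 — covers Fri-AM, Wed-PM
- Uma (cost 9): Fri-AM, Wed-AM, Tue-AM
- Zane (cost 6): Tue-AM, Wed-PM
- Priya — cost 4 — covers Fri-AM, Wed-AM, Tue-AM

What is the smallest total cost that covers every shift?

Choose Ravi and Priya: together they cover Fri-AM, Wed-AM, Tue-AM, Wed-PM — every shift.
Total cost: 4 + 4 = 8.
No cover costs less than 8.

8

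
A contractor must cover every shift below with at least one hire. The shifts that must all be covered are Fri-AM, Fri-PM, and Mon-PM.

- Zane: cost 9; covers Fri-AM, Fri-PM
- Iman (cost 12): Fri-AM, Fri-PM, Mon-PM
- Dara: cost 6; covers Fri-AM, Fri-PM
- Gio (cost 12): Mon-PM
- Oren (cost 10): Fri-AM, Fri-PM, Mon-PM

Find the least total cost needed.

This is an integer covering problem.
The greedy cost-per-new-shift heuristic would pick Dara and Oren for 16, but a cheaper cover exists.
Oren alone covers Fri-AM, Fri-PM, Mon-PM — every shift.
Total cost: 10.
No cover costs less than 10.

10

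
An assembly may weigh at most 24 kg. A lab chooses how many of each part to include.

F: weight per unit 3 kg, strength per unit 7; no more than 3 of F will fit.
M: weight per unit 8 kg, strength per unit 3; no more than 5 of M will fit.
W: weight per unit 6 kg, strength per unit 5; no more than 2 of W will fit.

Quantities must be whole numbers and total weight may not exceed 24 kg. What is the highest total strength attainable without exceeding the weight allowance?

This is a bounded integer knapsack.
F has the best ratio (7/3); taking only F gives at most 3×7 = 21 (stopped by the supply cap of 3).
Mixing does better — 3×F and 2×W: weight 21 ≤ 24, strength 3·7 + 2·5 = 31.

31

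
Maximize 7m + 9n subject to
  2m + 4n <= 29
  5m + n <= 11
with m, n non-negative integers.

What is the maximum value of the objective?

(m,n)=(0,7): 2·0+4·7=28≤29, 5·0+1·7=7≤11, objective 63.
(m,n)=(1,6): 2·1+4·6=26≤29, 5·1+1·6=11≤11, objective 61.
(m,n)=(0,6): 2·0+4·6=24≤29, 5·0+1·6=6≤11, objective 54.
(m,n)=(1,5): 2·1+4·5=22≤29, 5·1+1·5=10≤11, objective 52.
No feasible integer point exceeds 63.

63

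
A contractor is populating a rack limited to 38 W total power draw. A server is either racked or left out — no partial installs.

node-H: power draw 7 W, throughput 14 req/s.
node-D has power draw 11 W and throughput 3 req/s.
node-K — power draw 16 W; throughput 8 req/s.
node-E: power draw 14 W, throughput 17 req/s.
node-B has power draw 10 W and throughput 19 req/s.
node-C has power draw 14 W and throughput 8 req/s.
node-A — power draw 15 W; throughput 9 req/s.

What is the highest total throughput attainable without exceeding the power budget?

50

node-H + node-E + node-B: power draw 7 + 14 + 10 = 31 ≤ 38, throughput 14 + 17 + 19 = 50.
node-E + node-B + node-C: power draw 14 + 10 + 14 = 38 ≤ 38, throughput 17 + 19 + 8 = 44.
node-H + node-B + node-A: power draw 7 + 10 + 15 = 32 ≤ 38, throughput 14 + 19 + 9 = 42.
Best is node-H, node-E, and node-B with total throughput 50.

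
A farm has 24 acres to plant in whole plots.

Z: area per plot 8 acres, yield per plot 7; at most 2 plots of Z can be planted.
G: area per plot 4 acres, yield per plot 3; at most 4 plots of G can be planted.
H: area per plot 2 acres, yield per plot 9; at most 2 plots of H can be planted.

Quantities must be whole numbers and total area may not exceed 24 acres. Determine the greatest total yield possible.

1×Z, 3×G, and 2×H: area 24 ≤ 24, yield 1·7 + 3·3 + 2·9 = 34.
2×Z, 1×G, and 2×H: area 24 ≤ 24, yield 2·7 + 1·3 + 2·9 = 35.
Best is 35.

35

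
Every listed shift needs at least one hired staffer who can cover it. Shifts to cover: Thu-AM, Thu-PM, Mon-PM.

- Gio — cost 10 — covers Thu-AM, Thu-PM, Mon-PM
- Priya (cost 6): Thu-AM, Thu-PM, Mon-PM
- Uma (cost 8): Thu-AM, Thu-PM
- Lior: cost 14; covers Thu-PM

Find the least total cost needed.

6

This is a weighted set-cover instance.
Priya alone covers Thu-AM, Thu-PM, Mon-PM — every shift.
Total cost: 6.
No cover costs less than 6.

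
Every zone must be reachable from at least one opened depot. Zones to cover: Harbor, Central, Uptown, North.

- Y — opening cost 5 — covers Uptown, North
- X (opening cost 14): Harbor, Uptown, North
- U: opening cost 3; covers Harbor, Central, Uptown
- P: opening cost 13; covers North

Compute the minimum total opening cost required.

Choose Y and U: together they cover Harbor, Central, Uptown, North — every zone.
Total opening cost: 5 + 3 = 8.
No cover costs less than 8.

8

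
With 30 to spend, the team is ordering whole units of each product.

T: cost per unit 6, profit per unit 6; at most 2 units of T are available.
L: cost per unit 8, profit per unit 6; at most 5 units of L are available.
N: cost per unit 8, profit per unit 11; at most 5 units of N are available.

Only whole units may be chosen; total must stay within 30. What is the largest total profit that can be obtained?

39

N has the best ratio (11/8); taking only N gives at most 3×11 = 33 (stopped by the cost limit).
Mixing does better — 1×T and 3×N: cost 30 ≤ 30, profit 1·6 + 3·11 = 39.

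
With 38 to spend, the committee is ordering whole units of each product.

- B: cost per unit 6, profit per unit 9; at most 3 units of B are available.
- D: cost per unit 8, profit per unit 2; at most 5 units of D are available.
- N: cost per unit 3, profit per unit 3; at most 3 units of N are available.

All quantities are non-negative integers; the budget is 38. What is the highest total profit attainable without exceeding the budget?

38

This is a bounded integer knapsack.
Take 3×B, 1×D, and 3×N: cost 35 ≤ 38, profit 3·9 + 1·2 + 3·3 = 38.
B has the best ratio (9/6) and is taken to its limit of 3; remaining capacity is filled optimally with the others.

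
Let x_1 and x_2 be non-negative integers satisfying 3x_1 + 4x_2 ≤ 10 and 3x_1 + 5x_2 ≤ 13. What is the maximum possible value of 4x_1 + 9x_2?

(x_1,x_2)=(0,2): 3·0+4·2=8≤10, 3·0+5·2=10≤13, objective 18.
(x_1,x_2)=(1,1): 3·1+4·1=7≤10, 3·1+5·1=8≤13, objective 13.
(x_1,x_2)=(0,1): 3·0+4·1=4≤10, 3·0+5·1=5≤13, objective 9.
The best lattice point is (0,2), giving 18.

18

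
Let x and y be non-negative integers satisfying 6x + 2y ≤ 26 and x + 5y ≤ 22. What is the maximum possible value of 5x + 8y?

(x,y)=(2,4) is feasible, giving 42.
(x,y)=(3,3) is feasible, giving 39.
(x,y)=(1,4) is feasible, giving 37.
(x,y)=(2,3) is feasible, giving 34.
The best lattice point is (2,4), giving 42.

42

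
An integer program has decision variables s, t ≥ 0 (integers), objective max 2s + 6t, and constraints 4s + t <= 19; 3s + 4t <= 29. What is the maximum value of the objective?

The continuous relaxation peaks at (0, 7.25) with value 43.50; rounding to a feasible lattice point costs some objective.
(s,t)=(0,7): 4·0+1·7=7≤19, 3·0+4·7=28≤29, objective 42.
(s,t)=(1,6): 4·1+1·6=10≤19, 3·1+4·6=27≤29, objective 38.
(s,t)=(0,6): 4·0+1·6=6≤19, 3·0+4·6=24≤29, objective 36.
No feasible integer point exceeds 42.

42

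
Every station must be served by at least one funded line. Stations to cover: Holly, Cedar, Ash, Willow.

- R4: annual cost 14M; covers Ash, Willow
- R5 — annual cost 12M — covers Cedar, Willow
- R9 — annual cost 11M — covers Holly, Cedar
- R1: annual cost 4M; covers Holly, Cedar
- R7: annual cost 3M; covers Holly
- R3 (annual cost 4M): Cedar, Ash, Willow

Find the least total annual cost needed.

7

Choose R7 and R3: together they cover Holly, Cedar, Ash, Willow — every station.
Total annual cost: 3 + 4 = 7.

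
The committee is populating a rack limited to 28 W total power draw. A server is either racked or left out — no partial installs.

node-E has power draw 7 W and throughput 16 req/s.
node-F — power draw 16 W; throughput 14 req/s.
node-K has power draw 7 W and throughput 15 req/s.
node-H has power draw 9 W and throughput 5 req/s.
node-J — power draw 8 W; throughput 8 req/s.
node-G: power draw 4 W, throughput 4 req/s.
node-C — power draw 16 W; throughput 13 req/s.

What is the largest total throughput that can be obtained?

node-E + node-K + node-J: power draw 7 + 7 + 8 = 22 ≤ 28, throughput 16 + 15 + 8 = 39.
node-E + node-K + node-J + node-G: power draw 7 + 7 + 8 + 4 = 26 ≤ 28, throughput 16 + 15 + 8 + 4 = 43.
node-E + node-K + node-H + node-G: power draw 7 + 7 + 9 + 4 = 27 ≤ 28, throughput 16 + 15 + 5 + 4 = 40.
Best is node-E, node-K, node-J, and node-G with total throughput 43.

43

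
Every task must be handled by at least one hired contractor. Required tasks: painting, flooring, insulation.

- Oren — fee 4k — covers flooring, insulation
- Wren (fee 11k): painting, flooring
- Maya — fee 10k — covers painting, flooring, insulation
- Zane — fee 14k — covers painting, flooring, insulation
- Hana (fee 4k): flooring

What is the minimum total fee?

This is an integer covering problem.
The greedy cost-per-new-task heuristic would pick Oren and Maya for 14, but a cheaper cover exists.
Maya alone covers painting, flooring, insulation — every task.
Total fee: 10.
No cover costs less than 10.

10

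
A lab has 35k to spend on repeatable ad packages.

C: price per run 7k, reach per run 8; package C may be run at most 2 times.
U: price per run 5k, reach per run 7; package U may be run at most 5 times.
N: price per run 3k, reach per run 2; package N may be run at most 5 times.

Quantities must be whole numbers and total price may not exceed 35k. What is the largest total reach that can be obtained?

U has the best ratio (7/5); taking only U gives at most 5×7 = 35 (stopped by the supply cap of 5).
Mixing does better — 1×C, 5×U, and 1×N: price 35 ≤ 35, reach 1·8 + 5·7 + 1·2 = 45.

45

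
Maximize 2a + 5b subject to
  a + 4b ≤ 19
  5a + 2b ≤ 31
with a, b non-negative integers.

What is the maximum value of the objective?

(a,b)=(3,4): 1·3+4·4=19≤19, 5·3+2·4=23≤31, objective 26.
(a,b)=(5,3): 1·5+4·3=17≤19, 5·5+2·3=31≤31, objective 25.
(a,b)=(2,4): 1·2+4·4=18≤19, 5·2+2·4=18≤31, objective 24.
No feasible integer point exceeds 26.

26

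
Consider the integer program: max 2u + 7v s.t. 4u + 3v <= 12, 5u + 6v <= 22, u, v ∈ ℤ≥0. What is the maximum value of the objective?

(u,v)=(0,3) is feasible, giving 21.
(u,v)=(1,2) is feasible, giving 16.
(u,v)=(0,2) is feasible, giving 14.
Maximum is 21 at (u,v)=(0,3).

21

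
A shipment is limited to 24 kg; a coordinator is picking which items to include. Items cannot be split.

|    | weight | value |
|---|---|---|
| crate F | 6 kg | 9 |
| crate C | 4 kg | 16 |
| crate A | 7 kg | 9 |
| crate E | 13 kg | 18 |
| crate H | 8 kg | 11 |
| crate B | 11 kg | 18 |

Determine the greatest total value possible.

crate C + crate A + crate B: weight 4 + 7 + 11 = 22 ≤ 24, value 16 + 9 + 18 = 43.
crate F + crate C + crate B: weight 6 + 4 + 11 = 21 ≤ 24, value 9 + 16 + 18 = 43.
crate C + crate H + crate B: weight 4 + 8 + 11 = 23 ≤ 24, value 16 + 11 + 18 = 45.
Best is crate C, crate H, and crate B with total value 45.

45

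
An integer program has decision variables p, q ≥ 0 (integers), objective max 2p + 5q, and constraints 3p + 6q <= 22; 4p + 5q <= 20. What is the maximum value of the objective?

(p,q)=(1,3) is feasible, giving 17.
(p,q)=(0,3) is feasible, giving 15.
Maximum is 17 at (p,q)=(1,3).

17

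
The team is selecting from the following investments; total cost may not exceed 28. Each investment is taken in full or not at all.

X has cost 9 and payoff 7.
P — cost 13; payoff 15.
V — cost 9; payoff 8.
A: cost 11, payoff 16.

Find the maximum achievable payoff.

31

Treat it as a binary knapsack problem.
Take P and A: cost 13 + 11 = 24 ≤ 28, payoff 15 + 16 = 31.
No other feasible combination does better.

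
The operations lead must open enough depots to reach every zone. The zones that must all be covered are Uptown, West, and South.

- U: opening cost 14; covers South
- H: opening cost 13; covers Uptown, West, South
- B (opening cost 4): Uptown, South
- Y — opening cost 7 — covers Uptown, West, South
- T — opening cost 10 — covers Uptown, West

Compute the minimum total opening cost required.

Y alone covers Uptown, West, South — every zone.
Total opening cost: 7.

7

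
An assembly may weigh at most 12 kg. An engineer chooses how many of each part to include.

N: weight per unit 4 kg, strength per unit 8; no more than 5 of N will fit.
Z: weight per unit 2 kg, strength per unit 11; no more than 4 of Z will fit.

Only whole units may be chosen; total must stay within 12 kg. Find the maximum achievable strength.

This is a bounded integer knapsack.
Z has the best ratio (11/2); taking only Z gives at most 4×11 = 44 (stopped by the supply cap of 4).
Mixing does better — 1×N and 4×Z: weight 12 ≤ 12, strength 1·8 + 4·11 = 52.

52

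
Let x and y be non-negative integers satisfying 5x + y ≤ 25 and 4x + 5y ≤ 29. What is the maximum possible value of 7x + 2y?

The continuous relaxation peaks at (4.57, 2.14) with value 36.29; rounding to a feasible lattice point costs some objective.
(x,y)=(5,0): 5·5+1·0=25≤25, 4·5+5·0=20≤29, objective 35.
(x,y)=(4,2): 5·4+1·2=22≤25, 4·4+5·2=26≤29, objective 32.
(x,y)=(4,1): 5·4+1·1=21≤25, 4·4+5·1=21≤29, objective 30.
Maximum is 35 at (x,y)=(5,0).

35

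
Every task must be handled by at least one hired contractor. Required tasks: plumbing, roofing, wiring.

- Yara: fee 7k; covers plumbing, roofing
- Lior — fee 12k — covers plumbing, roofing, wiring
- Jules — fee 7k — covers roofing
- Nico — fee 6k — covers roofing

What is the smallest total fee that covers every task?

12

This is a weighted set-cover instance.
The greedy cost-per-new-task heuristic would pick Yara and Lior for 19, but a cheaper cover exists.
Lior alone covers plumbing, roofing, wiring — every task.
Total fee: 12.
No cover costs less than 12.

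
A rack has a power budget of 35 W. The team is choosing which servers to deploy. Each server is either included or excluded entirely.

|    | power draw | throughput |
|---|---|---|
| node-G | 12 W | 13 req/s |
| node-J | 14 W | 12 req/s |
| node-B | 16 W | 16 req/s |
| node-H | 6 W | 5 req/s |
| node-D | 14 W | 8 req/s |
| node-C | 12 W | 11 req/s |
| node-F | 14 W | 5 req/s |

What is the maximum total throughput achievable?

Allowing fractional choices, the relaxed optimum would be about 35.4, but servers are indivisible.
node-B + node-H + node-C: power draw 16 + 6 + 12 = 34 ≤ 35, throughput 16 + 5 + 11 = 32.
node-G + node-J + node-H: power draw 12 + 14 + 6 = 32 ≤ 35, throughput 13 + 12 + 5 = 30.
node-G + node-B + node-H: power draw 12 + 16 + 6 = 34 ≤ 35, throughput 13 + 16 + 5 = 34.
Best is node-G, node-B, and node-H with total throughput 34.

34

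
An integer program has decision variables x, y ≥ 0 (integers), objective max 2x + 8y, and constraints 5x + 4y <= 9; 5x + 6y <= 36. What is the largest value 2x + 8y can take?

Relaxing integrality, the LP optimum is 18.00 at (x,y) = (0, 2.25), which is not an integer point.
(x,y)=(0,2): 5·0+4·2=8≤9, 5·0+6·2=12≤36, objective 16.
(x,y)=(1,1): 5·1+4·1=9≤9, 5·1+6·1=11≤36, objective 10.
(x,y)=(0,1): 5·0+4·1=4≤9, 5·0+6·1=6≤36, objective 8.
No feasible integer point exceeds 16.

16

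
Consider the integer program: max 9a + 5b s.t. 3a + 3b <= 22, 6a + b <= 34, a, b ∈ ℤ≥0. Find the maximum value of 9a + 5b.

The continuous relaxation peaks at (5.33, 2) with value 58.00; rounding to a feasible lattice point costs some objective.
(a,b)=(5,2): 3·5+3·2=21≤22, 6·5+1·2=32≤34, objective 55.
(a,b)=(4,3): 3·4+3·3=21≤22, 6·4+1·3=27≤34, objective 51.
(a,b)=(5,1): 3·5+3·1=18≤22, 6·5+1·1=31≤34, objective 50.
Maximum is 55 at (a,b)=(5,2).

55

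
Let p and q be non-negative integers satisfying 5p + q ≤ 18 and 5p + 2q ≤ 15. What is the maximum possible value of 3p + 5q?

35

The continuous relaxation peaks at (0, 7.5) with value 37.50; rounding to a feasible lattice point costs some objective.
(p,q)=(0,7): 5·0+1·7=7≤18, 5·0+2·7=14≤15, objective 35.
(p,q)=(0,6): 5·0+1·6=6≤18, 5·0+2·6=12≤15, objective 30.
No feasible integer point exceeds 35.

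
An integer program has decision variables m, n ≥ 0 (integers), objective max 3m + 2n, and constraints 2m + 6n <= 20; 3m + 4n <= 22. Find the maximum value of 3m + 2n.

The continuous relaxation peaks at (7.33, 0) with value 22.00; rounding to a feasible lattice point costs some objective.
(m,n)=(7,0) is feasible, giving 21.
(m,n)=(6,1) is feasible, giving 20.
(m,n)=(6,0) is feasible, giving 18.
Maximum is 21 at (m,n)=(7,0).

21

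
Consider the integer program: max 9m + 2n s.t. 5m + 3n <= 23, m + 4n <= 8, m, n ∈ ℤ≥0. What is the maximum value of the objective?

38

The continuous relaxation peaks at (4.6, 0) with value 41.40; rounding to a feasible lattice point costs some objective.
(m,n)=(4,1): 5·4+3·1=23≤23, 1·4+4·1=8≤8, objective 38.
(m,n)=(4,0): 5·4+3·0=20≤23, 1·4+4·0=4≤8, objective 36.
(m,n)=(3,1): 5·3+3·1=18≤23, 1·3+4·1=7≤8, objective 29.
Maximum is 38 at (m,n)=(4,1).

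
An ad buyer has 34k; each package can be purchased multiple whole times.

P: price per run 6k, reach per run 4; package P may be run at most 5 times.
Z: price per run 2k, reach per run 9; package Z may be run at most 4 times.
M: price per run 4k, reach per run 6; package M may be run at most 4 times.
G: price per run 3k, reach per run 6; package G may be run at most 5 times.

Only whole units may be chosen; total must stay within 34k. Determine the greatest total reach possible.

78

4×Z, 2×M, and 5×G: price 31 ≤ 34, reach 4·9 + 2·6 + 5·6 = 78.
4×Z, 3×M, and 4×G: price 32 ≤ 34, reach 4·9 + 3·6 + 4·6 = 78.
Best is 78.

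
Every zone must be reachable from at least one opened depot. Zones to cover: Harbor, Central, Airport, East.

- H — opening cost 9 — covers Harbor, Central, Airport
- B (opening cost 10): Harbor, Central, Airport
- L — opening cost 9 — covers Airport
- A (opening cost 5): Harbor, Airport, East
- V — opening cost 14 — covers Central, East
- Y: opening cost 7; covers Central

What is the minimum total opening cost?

12

Choose A and Y: together they cover Harbor, Central, Airport, East — every zone.
Total opening cost: 5 + 7 = 12.
No cover costs less than 12.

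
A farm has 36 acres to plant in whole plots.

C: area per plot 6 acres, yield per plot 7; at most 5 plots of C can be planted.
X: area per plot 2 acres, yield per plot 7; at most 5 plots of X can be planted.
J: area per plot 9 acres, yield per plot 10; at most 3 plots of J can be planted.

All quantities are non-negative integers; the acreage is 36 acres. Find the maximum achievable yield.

This is a bounded integer knapsack.
4×C and 5×X: area 34 ≤ 36, yield 4·7 + 5·7 = 63.
1×C, 5×X, and 2×J: area 34 ≤ 36, yield 1·7 + 5·7 + 2·10 = 62.
Best is 63.

63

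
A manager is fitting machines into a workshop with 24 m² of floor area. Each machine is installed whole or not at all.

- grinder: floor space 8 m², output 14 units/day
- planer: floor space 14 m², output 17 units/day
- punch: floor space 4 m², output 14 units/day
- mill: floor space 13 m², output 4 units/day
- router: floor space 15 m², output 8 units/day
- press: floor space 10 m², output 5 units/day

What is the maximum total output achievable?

33

grinder + punch + press: floor space 8 + 4 + 10 = 22 ≤ 24, output 14 + 14 + 5 = 33.
planer + punch: floor space 14 + 4 = 18 ≤ 24, output 17 + 14 = 31.
Best is grinder, punch, and press with total output 33.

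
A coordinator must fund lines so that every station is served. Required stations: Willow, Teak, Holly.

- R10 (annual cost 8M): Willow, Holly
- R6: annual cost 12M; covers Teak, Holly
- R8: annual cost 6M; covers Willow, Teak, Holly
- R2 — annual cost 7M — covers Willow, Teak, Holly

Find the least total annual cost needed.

6

This is a weighted set-cover instance.
R8 alone covers Willow, Teak, Holly — every station.
Total annual cost: 6.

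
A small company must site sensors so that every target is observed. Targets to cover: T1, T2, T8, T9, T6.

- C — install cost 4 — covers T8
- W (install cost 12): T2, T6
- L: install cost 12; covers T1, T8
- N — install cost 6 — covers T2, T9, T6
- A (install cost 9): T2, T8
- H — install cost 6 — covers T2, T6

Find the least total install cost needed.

The greedy cost-per-new-target heuristic would pick N, C, and L for 22, but a cheaper cover exists.
Choose L and N: together they cover T1, T2, T8, T9, T6 — every target.
Total install cost: 12 + 6 = 18.
No cover costs less than 18.

18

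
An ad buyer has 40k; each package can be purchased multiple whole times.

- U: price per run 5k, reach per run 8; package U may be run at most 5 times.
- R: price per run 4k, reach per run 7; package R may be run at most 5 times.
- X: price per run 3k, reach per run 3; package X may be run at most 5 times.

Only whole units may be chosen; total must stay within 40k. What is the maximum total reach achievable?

67

R has the best ratio (7/4); taking only R gives at most 5×7 = 35 (stopped by the supply cap of 5).
Mixing does better — 4×U and 5×R: price 40 ≤ 40, reach 4·8 + 5·7 = 67.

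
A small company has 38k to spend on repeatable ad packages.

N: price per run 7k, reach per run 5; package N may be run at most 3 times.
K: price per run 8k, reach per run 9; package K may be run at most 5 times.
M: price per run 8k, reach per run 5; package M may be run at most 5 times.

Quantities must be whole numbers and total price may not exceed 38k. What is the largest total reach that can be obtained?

4×K: price 32 ≤ 38, reach 4·9 = 36.
2×N and 3×K: price 38 ≤ 38, reach 2·5 + 3·9 = 37.
Best is 37.

37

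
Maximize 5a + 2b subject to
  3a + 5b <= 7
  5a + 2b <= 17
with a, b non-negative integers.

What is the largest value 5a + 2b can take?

10

Relaxing integrality, the LP optimum is 11.67 at (a,b) = (2.33, 0), which is not an integer point.
(a,b)=(2,0): 3·2+5·0=6≤7, 5·2+2·0=10≤17, objective 10.
(a,b)=(1,0): 3·1+5·0=3≤7, 5·1+2·0=5≤17, objective 5.
Maximum is 10 at (a,b)=(2,0).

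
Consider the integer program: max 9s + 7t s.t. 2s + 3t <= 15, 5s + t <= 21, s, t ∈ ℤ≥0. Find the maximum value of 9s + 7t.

48

(s,t)=(3,3): 2·3+3·3=15≤15, 5·3+1·3=18≤21, objective 48.
(s,t)=(4,1): 2·4+3·1=11≤15, 5·4+1·1=21≤21, objective 43.
(s,t)=(3,2): 2·3+3·2=12≤15, 5·3+1·2=17≤21, objective 41.
The best lattice point is (3,3), giving 48.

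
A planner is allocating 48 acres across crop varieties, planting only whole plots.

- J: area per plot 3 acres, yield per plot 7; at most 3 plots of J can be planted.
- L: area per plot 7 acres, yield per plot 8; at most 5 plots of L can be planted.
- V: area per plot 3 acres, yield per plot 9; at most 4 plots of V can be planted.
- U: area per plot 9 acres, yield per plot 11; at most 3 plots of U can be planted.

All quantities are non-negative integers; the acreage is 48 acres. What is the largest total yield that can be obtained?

90

This is a bounded integer knapsack.
Take 3×J, 4×V, and 3×U: area 48 ≤ 48, yield 3·7 + 4·9 + 3·11 = 90.
V has the best ratio (9/3) and is taken to its limit of 4; remaining capacity is filled optimally with the others.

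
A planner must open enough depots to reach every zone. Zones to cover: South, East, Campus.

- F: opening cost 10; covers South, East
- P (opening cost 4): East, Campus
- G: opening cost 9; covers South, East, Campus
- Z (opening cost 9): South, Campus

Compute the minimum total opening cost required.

The greedy cost-per-new-zone heuristic would pick P and G for 13, but a cheaper cover exists.
G alone covers South, East, Campus — every zone.
Total opening cost: 9.
No cover costs less than 9.

9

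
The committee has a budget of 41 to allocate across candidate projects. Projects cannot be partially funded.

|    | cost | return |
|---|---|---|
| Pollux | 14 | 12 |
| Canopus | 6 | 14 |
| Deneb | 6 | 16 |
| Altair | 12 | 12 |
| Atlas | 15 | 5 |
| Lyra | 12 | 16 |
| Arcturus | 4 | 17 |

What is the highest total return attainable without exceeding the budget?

75

Canopus + Deneb + Lyra + Arcturus: cost 6 + 6 + 12 + 4 = 28 ≤ 41, return 14 + 16 + 16 + 17 = 63.
Deneb + Altair + Lyra + Arcturus: cost 6 + 12 + 12 + 4 = 34 ≤ 41, return 16 + 12 + 16 + 17 = 61.
Canopus + Deneb + Altair + Lyra + Arcturus: cost 6 + 6 + 12 + 12 + 4 = 40 ≤ 41, return 14 + 16 + 12 + 16 + 17 = 75.
Best is Canopus, Deneb, Altair, Lyra, and Arcturus with total return 75.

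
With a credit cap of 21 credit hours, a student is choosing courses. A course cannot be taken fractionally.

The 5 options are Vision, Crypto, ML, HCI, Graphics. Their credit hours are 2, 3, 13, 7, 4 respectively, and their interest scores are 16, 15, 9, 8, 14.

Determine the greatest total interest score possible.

53

Treat it as a binary knapsack problem.
Allowing fractional choices, the relaxed optimum would be about 56.5, but courses are indivisible.
Vision + Crypto + Graphics: credit hours 2 + 3 + 4 = 9 ≤ 21, interest score 16 + 15 + 14 = 45.
Vision + Crypto + HCI + Graphics: credit hours 2 + 3 + 7 + 4 = 16 ≤ 21, interest score 16 + 15 + 8 + 14 = 53.
Vision + Crypto + ML: credit hours 2 + 3 + 13 = 18 ≤ 21, interest score 16 + 15 + 9 = 40.
Best is Vision, Crypto, HCI, and Graphics with total interest score 53.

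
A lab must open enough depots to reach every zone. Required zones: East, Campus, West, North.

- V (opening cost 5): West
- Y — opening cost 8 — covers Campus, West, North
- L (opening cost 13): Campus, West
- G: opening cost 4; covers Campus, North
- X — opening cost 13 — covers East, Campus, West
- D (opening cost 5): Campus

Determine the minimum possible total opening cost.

The greedy cost-per-new-zone heuristic would pick G, V, and X for 22, but a cheaper cover exists.
Choose G and X: together they cover East, Campus, West, North — every zone.
Total opening cost: 4 + 13 = 17.
No cover costs less than 17.

17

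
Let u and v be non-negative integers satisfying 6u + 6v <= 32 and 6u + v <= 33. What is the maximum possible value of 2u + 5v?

25

Relaxing integrality, the LP optimum is 26.67 at (u,v) = (0, 5.33), which is not an integer point.
(u,v)=(0,5): 6·0+6·5=30≤32, 6·0+1·5=5≤33, objective 25.
(u,v)=(1,4): 6·1+6·4=30≤32, 6·1+1·4=10≤33, objective 22.
Maximum is 25 at (u,v)=(0,5).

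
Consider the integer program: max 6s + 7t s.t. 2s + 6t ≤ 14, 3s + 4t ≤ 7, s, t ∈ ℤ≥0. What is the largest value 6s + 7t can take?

(s,t)=(1,1) is feasible, giving 13.
(s,t)=(2,0) is feasible, giving 12.
(s,t)=(0,1) is feasible, giving 7.
No feasible integer point exceeds 13.

13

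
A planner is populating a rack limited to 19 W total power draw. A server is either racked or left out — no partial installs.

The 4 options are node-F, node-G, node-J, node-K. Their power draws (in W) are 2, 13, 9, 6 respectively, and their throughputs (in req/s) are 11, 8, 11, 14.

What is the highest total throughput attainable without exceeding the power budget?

This is an integer program with binary decision variables.
Allowing fractional choices, the relaxed optimum would be about 37.2, but servers are indivisible.
node-F + node-J + node-K: power draw 2 + 9 + 6 = 17 ≤ 19, throughput 11 + 11 + 14 = 36.
node-F + node-K: power draw 2 + 6 = 8 ≤ 19, throughput 11 + 14 = 25.
Best is node-F, node-J, and node-K with total throughput 36.

36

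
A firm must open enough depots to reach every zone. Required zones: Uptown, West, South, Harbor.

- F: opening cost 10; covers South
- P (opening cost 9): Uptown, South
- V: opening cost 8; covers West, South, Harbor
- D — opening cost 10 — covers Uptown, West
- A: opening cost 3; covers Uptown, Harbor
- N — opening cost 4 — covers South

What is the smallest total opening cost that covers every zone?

11

This is a weighted set-cover instance.
Choose V and A: together they cover Uptown, West, South, Harbor — every zone.
Total opening cost: 8 + 3 = 11.
No cover costs less than 11.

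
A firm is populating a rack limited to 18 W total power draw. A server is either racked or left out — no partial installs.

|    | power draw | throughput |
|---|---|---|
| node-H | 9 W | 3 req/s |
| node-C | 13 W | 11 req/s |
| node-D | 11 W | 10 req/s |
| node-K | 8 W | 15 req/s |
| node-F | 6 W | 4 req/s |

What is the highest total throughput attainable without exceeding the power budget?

19

Allowing fractional choices, the relaxed optimum would be about 24.1, but servers are indivisible.
node-K + node-F: power draw 8 + 6 = 14 ≤ 18, throughput 15 + 4 = 19.
node-H + node-K: power draw 9 + 8 = 17 ≤ 18, throughput 3 + 15 = 18.
node-K: power draw 8 ≤ 18, throughput 15.
Best is node-K and node-F with total throughput 19.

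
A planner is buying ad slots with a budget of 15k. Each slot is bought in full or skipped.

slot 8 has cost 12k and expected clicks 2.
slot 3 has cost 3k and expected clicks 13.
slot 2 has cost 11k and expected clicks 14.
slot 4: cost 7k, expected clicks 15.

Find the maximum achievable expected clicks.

Take slot 3 and slot 4: cost 3 + 7 = 10 ≤ 15, expected clicks 13 + 15 = 28.
No other feasible combination does better.

28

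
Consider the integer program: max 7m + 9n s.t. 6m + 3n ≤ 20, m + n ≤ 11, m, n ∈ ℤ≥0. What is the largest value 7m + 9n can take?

54

(m,n)=(0,6): 6·0+3·6=18≤20, 1·0+1·6=6≤11, objective 54.
(m,n)=(0,5): 6·0+3·5=15≤20, 1·0+1·5=5≤11, objective 45.
Maximum is 54 at (m,n)=(0,6).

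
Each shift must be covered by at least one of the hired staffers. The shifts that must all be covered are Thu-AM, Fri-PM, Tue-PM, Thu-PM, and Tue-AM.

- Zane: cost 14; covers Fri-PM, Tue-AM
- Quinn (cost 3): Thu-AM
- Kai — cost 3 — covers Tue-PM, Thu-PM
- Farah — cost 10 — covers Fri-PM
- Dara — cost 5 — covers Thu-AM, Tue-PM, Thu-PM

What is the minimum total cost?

19

This is a weighted set-cover instance.
Choose Zane and Dara: together they cover Thu-AM, Fri-PM, Tue-PM, Thu-PM, Tue-AM — every shift.
Total cost: 14 + 5 = 19.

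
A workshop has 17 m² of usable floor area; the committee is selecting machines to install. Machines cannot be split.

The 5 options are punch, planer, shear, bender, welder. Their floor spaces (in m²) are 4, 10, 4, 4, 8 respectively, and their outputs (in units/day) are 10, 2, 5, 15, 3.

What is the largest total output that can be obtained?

Allowing fractional choices, the relaxed optimum would be about 31.9, but machines are indivisible.
punch + bender: floor space 4 + 4 = 8 ≤ 17, output 10 + 15 = 25.
punch + bender + welder: floor space 4 + 4 + 8 = 16 ≤ 17, output 10 + 15 + 3 = 28.
punch + shear + bender: floor space 4 + 4 + 4 = 12 ≤ 17, output 10 + 5 + 15 = 30.
Best is punch, shear, and bender with total output 30.

30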